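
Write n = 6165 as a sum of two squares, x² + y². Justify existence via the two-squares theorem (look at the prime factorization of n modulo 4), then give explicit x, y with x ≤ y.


Step 1: Factor n = 6165 = 3^2 · 5 · 137.
Step 2: Check the mod-4 condition on each prime factor: 3 ≡ 3 (mod 4), exponent 2 (must be even); 5 ≡ 1 (mod 4), exponent 1; 137 ≡ 1 (mod 4), exponent 1.
All primes ≡ 3 (mod 4) appear to even exponent (or don't appear), so by the two-squares theorem n IS expressible as a sum of two squares.
Step 3: Build a representation. Group n = k² · m with k = 3 and m = 5 · 137 = 685 (a product of primes ≡ 1 (mod 4)); a representation of m scales to one of n via (k·x)² + (k·y)² = k²(x² + y²). Each prime p ≡ 1 (mod 4) is itself a sum of two squares; find a² by testing p − a² for a perfect square:
  5: 5 − 1² = 4 = 2² ⇒ 5 = 1² + 2².
  137: 137 − 1² = 136, 137 − 2² = 133, 137 − 3² = 128, 137 − 4² = 121 = 11² ⇒ 137 = 4² + 11².
  Combine using the Brahmagupta–Fibonacci identity (a² + b²)(c² + d²) = (ac − bd)² + (ad + bc)² = (ac + bd)² + (ad − bc)²:
  5 · 137 = 685: from (1² + 2²)(4² + 11²), take (1·4 − 2·11, 1·11 + 2·4) = (4 − 22, 11 + 8) = (-18, 19); dropping signs (only squares matter) gives (18, 19); check 18² + 19² = 324 + 361 = 685 ✓.
  Scale by k = 3: (3·18, 3·19) = (54, 57).
Step 4: Order so x ≤ y and verify: 54² + 57² = 2916 + 3249 = 6165 = n. ✓

n = 6165 = 54² + 57² (one valid representation with x ≤ y).


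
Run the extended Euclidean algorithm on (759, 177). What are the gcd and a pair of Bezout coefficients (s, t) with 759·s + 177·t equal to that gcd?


Euclidean algorithm on (759, 177) — divide until remainder is 0:
  759 = 4 · 177 + 51
  177 = 3 · 51 + 24
  51 = 2 · 24 + 3
  24 = 8 · 3 + 0
gcd(759, 177) = 3.
Track Bezout coefficients alongside the remainders: start with r₀ = 759 = a·1 + b·0 (s = 1, t = 0) and r₁ = 177 = a·0 + b·1 (s = 0, t = 1); each new remainder r_{k+1} = r_{k-1} − q_k·r_k inherits s_{k+1} = s_{k-1} − q_k·s_k, t_{k+1} = t_{k-1} − q_k·t_k, so r_k = a·s_k + b·t_k at every step:
  q = 4: r = 51, s = 1 − 4·0 = 1, t = 0 − 4·1 = -4  (check: 759·1 + 177·(-4) = 51)
  q = 3: r = 24, s = 0 − 3·1 = -3, t = 1 − 3·(-4) = 13  (check: 759·(-3) + 177·13 = 24)
  q = 2: r = 3, s = 1 − 2·(-3) = 7, t = -4 − 2·13 = -30  (check: 759·7 + 177·(-30) = 3)
The row with r = 3 (the gcd) gives the Bezout coefficients s = 7, t = -30.
Result: 759 · (7) + 177 · (-30) = 3.

gcd(759, 177) = 3; s = 7, t = -30 (check: 759·7 + 177·(-30) = 3).


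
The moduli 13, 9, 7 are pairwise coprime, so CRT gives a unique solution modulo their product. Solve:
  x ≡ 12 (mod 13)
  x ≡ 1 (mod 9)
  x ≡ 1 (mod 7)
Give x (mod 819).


Moduli 13, 9, 7 are pairwise coprime; by CRT there is a unique solution modulo M = 13 · 9 · 7 = 819.
Solve pairwise, accumulating the modulus:
  Start with x ≡ 12 (mod 13).
  Combine with x ≡ 1 (mod 9): since gcd(13, 9) = 1, we get a unique residue mod 117.
    Write x = 12 + 13·t and substitute into x ≡ 1 (mod 9): 13·t ≡ 1 − 12 = -11 (mod 9).
    Reduce coefficients mod 9: 4·t ≡ 7 (mod 9).
    The inverse of 4 mod 9 is 7 (since 4·7 = 28 = 3·9 + 1), so t ≡ 7·7 = 49 ≡ 4 (mod 9).
    Then x = 12 + 13·4 = 64, valid modulo lcm(13, 9) = 117: x ≡ 64 (mod 117).
  Combine with x ≡ 1 (mod 7): since gcd(117, 7) = 1, we get a unique residue mod 819.
    Write x = 64 + 117·t and substitute into x ≡ 1 (mod 7): 117·t ≡ 1 − 64 = -63 (mod 7).
    Reduce coefficients mod 7: 5·t ≡ 0 (mod 7).
    The inverse of 5 mod 7 is 3 (since 5·3 = 15 = 2·7 + 1), so t ≡ 3·0 = 0 ≡ 0 (mod 7).
    Then x = 64 + 117·0 = 64, valid modulo lcm(117, 7) = 819: x ≡ 64 (mod 819).
Verify: 64 mod 13 = 12 ✓, 64 mod 9 = 1 ✓, 64 mod 7 = 1 ✓.

x ≡ 64 (mod 819).


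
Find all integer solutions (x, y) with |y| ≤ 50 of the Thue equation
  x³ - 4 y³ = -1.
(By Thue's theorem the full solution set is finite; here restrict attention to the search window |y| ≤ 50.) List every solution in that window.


The equation is x³ - 4y³ = -1. For fixed y, x³ = 4·y³ − 1, so a solution requires the RHS to be a perfect cube.
Strategy: iterate y from -50 to 50, compute RHS = 4·y³ − 1, and check whether it is a (positive or negative) perfect cube.
Check small values of y:
  y = 0: RHS = -1 = (-1)³ ⇒ x = -1 works.
  y = 1: RHS = 3 is not a perfect cube.
  y = -1: RHS = -5 is not a perfect cube.
  y = 2: RHS = 31 is not a perfect cube.
  y = -2: RHS = -33 is not a perfect cube.
  y = 3: RHS = 107 is not a perfect cube.
  y = -3: RHS = -109 is not a perfect cube.
Continuing the search up to |y| = 50 finds no further solutions beyond those listed.
Collected solutions: (-1, 0).

Solutions (with |y| ≤ 50): (-1, 0).


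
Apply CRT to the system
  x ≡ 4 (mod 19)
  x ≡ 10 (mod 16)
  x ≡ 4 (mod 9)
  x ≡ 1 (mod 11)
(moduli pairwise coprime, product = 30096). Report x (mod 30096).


Product of moduli M = 19 · 16 · 9 · 11 = 30096.
Merge one congruence at a time:
  Start: x ≡ 4 (mod 19).
  Combine with x ≡ 10 (mod 16); new modulus lcm = 304.
    Write x = 4 + 19·t and substitute into x ≡ 10 (mod 16): 19·t ≡ 10 − 4 = 6 (mod 16).
    Reduce coefficients mod 16: 3·t ≡ 6 (mod 16).
    The inverse of 3 mod 16 is 11 (since 3·11 = 33 = 2·16 + 1), so t ≡ 11·6 = 66 ≡ 2 (mod 16).
    Then x = 4 + 19·2 = 42, valid modulo lcm(19, 16) = 304: x ≡ 42 (mod 304).
  Combine with x ≡ 4 (mod 9); new modulus lcm = 2736.
    Write x = 42 + 304·t and substitute into x ≡ 4 (mod 9): 304·t ≡ 4 − 42 = -38 (mod 9).
    Reduce coefficients mod 9: 7·t ≡ 7 (mod 9).
    The inverse of 7 mod 9 is 4 (since 7·4 = 28 = 3·9 + 1), so t ≡ 4·7 = 28 ≡ 1 (mod 9).
    Then x = 42 + 304·1 = 346, valid modulo lcm(304, 9) = 2736: x ≡ 346 (mod 2736).
  Combine with x ≡ 1 (mod 11); new modulus lcm = 30096.
    Write x = 346 + 2736·t and substitute into x ≡ 1 (mod 11): 2736·t ≡ 1 − 346 = -345 (mod 11).
    Reduce coefficients mod 11: 8·t ≡ 7 (mod 11).
    The inverse of 8 mod 11 is 7 (since 8·7 = 56 = 5·11 + 1), so t ≡ 7·7 = 49 ≡ 5 (mod 11).
    Then x = 346 + 2736·5 = 14026, valid modulo lcm(2736, 11) = 30096: x ≡ 14026 (mod 30096).
Verify against each original: 14026 mod 19 = 4, 14026 mod 16 = 10, 14026 mod 9 = 4, 14026 mod 11 = 1.

x ≡ 14026 (mod 30096).


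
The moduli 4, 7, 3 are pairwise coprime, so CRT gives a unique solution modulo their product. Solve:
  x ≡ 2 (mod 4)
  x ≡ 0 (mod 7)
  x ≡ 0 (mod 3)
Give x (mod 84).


Moduli 4, 7, 3 are pairwise coprime; by CRT there is a unique solution modulo M = 4 · 7 · 3 = 84.
Solve pairwise, accumulating the modulus:
  Start with x ≡ 2 (mod 4).
  Combine with x ≡ 0 (mod 7): since gcd(4, 7) = 1, we get a unique residue mod 28.
    Write x = 2 + 4·t and substitute into x ≡ 0 (mod 7): 4·t ≡ 0 − 2 = -2 (mod 7).
    Reduce coefficients mod 7: 4·t ≡ 5 (mod 7).
    The inverse of 4 mod 7 is 2 (since 4·2 = 8 = 1·7 + 1), so t ≡ 2·5 = 10 ≡ 3 (mod 7).
    Then x = 2 + 4·3 = 14, valid modulo lcm(4, 7) = 28: x ≡ 14 (mod 28).
  Combine with x ≡ 0 (mod 3): since gcd(28, 3) = 1, we get a unique residue mod 84.
    Write x = 14 + 28·t and substitute into x ≡ 0 (mod 3): 28·t ≡ 0 − 14 = -14 (mod 3).
    Reduce coefficients mod 3: 1·t ≡ 1 (mod 3).
    So t ≡ 1 (mod 3).
    Then x = 14 + 28·1 = 42, valid modulo lcm(28, 3) = 84: x ≡ 42 (mod 84).
Verify: 42 mod 4 = 2 ✓, 42 mod 7 = 0 ✓, 42 mod 3 = 0 ✓.

x ≡ 42 (mod 84).


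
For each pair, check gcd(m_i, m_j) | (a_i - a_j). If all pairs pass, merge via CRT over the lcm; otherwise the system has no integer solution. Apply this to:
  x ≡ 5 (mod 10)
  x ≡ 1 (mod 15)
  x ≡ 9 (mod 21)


Moduli 10, 15, 21 are not pairwise coprime, so CRT works modulo lcm(m_i) when all pairwise compatibility conditions hold.
Pairwise compatibility: gcd(m_i, m_j) must divide a_i - a_j for every pair.
Merge one congruence at a time:
  Start: x ≡ 5 (mod 10).
  Combine with x ≡ 1 (mod 15): gcd(10, 15) = 5, and 1 - 5 = -4 is NOT divisible by 5.
    ⇒ system is inconsistent (no integer solution).

No solution (the system is inconsistent).


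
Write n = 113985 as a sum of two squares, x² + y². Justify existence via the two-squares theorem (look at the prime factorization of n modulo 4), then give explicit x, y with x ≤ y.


Step 1: Factor n = 113985 = 3^2 · 5 · 17 · 149.
Step 2: Check the mod-4 condition on each prime factor: 3 ≡ 3 (mod 4), exponent 2 (must be even); 5 ≡ 1 (mod 4), exponent 1; 17 ≡ 1 (mod 4), exponent 1; 149 ≡ 1 (mod 4), exponent 1.
All primes ≡ 3 (mod 4) appear to even exponent (or don't appear), so by the two-squares theorem n IS expressible as a sum of two squares.
Step 3: Build a representation. Group n = k² · m with k = 3 and m = 5 · 17 · 149 = 12665 (a product of primes ≡ 1 (mod 4)); a representation of m scales to one of n via (k·x)² + (k·y)² = k²(x² + y²). Each prime p ≡ 1 (mod 4) is itself a sum of two squares; find a² by testing p − a² for a perfect square:
  5: 5 − 1² = 4 = 2² ⇒ 5 = 1² + 2².
  17: 17 − 1² = 16 = 4² ⇒ 17 = 1² + 4².
  149: 149 − 1² = 148, 149 − 2² = 145, 149 − 3² = 140, 149 − 4² = 133, 149 − 5² = 124, 149 − 6² = 113, 149 − 7² = 100 = 10² ⇒ 149 = 7² + 10².
  Combine using the Brahmagupta–Fibonacci identity (a² + b²)(c² + d²) = (ac − bd)² + (ad + bc)² = (ac + bd)² + (ad − bc)²:
  5 · 17 = 85: from (1² + 2²)(1² + 4²), take (1·1 − 2·4, 1·4 + 2·1) = (1 − 8, 4 + 2) = (-7, 6); dropping signs (only squares matter) gives (7, 6); check 7² + 6² = 49 + 36 = 85 ✓.
  85 · 149 = 12665: from (7² + 6²)(7² + 10²), take (7·7 − 6·10, 7·10 + 6·7) = (49 − 60, 70 + 42) = (-11, 112); dropping signs (only squares matter) gives (11, 112); check 11² + 112² = 121 + 12544 = 12665 ✓.
  Scale by k = 3: (3·11, 3·112) = (33, 336).
Step 4: Order so x ≤ y and verify: 33² + 336² = 1089 + 112896 = 113985 = n. ✓

n = 113985 = 33² + 336² (one valid representation with x ≤ y).


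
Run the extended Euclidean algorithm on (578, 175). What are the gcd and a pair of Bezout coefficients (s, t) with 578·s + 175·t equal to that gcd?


Euclidean algorithm on (578, 175) — divide until remainder is 0:
  578 = 3 · 175 + 53
  175 = 3 · 53 + 16
  53 = 3 · 16 + 5
  16 = 3 · 5 + 1
  5 = 5 · 1 + 0
gcd(578, 175) = 1.
Track Bezout coefficients alongside the remainders: start with r₀ = 578 = a·1 + b·0 (s = 1, t = 0) and r₁ = 175 = a·0 + b·1 (s = 0, t = 1); each new remainder r_{k+1} = r_{k-1} − q_k·r_k inherits s_{k+1} = s_{k-1} − q_k·s_k, t_{k+1} = t_{k-1} − q_k·t_k, so r_k = a·s_k + b·t_k at every step:
  q = 3: r = 53, s = 1 − 3·0 = 1, t = 0 − 3·1 = -3  (check: 578·1 + 175·(-3) = 53)
  q = 3: r = 16, s = 0 − 3·1 = -3, t = 1 − 3·(-3) = 10  (check: 578·(-3) + 175·10 = 16)
  q = 3: r = 5, s = 1 − 3·(-3) = 10, t = -3 − 3·10 = -33  (check: 578·10 + 175·(-33) = 5)
  q = 3: r = 1, s = -3 − 3·10 = -33, t = 10 − 3·(-33) = 109  (check: 578·(-33) + 175·109 = 1)
The row with r = 1 (the gcd) gives the Bezout coefficients s = -33, t = 109.
Result: 578 · (-33) + 175 · (109) = 1.

gcd(578, 175) = 1; s = -33, t = 109 (check: 578·(-33) + 175·109 = 1).


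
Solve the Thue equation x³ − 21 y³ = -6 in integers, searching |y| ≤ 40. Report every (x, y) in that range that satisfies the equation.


The equation is x³ - 21y³ = -6. For fixed y, x³ = 21·y³ − 6, so a solution requires the RHS to be a perfect cube.
Strategy: iterate y from -40 to 40, compute RHS = 21·y³ − 6, and check whether it is a (positive or negative) perfect cube.
Check small values of y:
  y = 0: RHS = -6 is not a perfect cube.
  y = 1: RHS = 15 is not a perfect cube.
  y = -1: RHS = -27 = (-3)³ ⇒ x = -3 works.
  y = 2: RHS = 162 is not a perfect cube.
  y = -2: RHS = -174 is not a perfect cube.
  y = 3: RHS = 561 is not a perfect cube.
  y = -3: RHS = -573 is not a perfect cube.
Continuing the search up to |y| = 40 finds no further solutions beyond those listed.
Collected solutions: (-3, -1).

Solutions (with |y| ≤ 40): (-3, -1).


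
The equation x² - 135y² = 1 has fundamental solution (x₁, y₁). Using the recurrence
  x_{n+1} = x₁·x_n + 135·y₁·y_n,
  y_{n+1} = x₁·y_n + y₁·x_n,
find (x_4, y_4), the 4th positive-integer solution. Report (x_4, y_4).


Step 1: Find the fundamental solution (x₁, y₁) of x² - 135y² = 1.
  Expand √135 as a continued fraction. a₀ = ⌊√135⌋ = 11; iterate m_{k+1} = d_k·a_k − m_k, d_{k+1} = (135 − m_{k+1}²)/d_k, a_{k+1} = ⌊(a₀ + m_{k+1})/d_{k+1}⌋ (starting m₀ = 0, d₀ = 1), with convergents p_k = a_k·p_{k-1} + p_{k-2}, q_k = a_k·q_{k-1} + q_{k-2} (p₋₁ = 1, q₋₁ = 0):
  k = 0: a₀ = 11; p₀/q₀ = 11/1; p₀² − 135·q₀² = 121 − 135 = -14.
  k = 1: m = 11, d = 14, a = ⌊(11 + 11)/14⌋ = 1; p/q = (1·11 + 1)/(1·1 + 0) = 12/1; p² − 135·q² = 144 − 135 = 9.
  k = 2: m = 3, d = 9, a = ⌊(11 + 3)/9⌋ = 1; p/q = (1·12 + 11)/(1·1 + 1) = 23/2; p² − 135·q² = 529 − 540 = -11.
  k = 3: m = 6, d = 11, a = ⌊(11 + 6)/11⌋ = 1; p/q = (1·23 + 12)/(1·2 + 1) = 35/3; p² − 135·q² = 1225 − 1215 = 10.
  k = 4: m = 5, d = 10, a = ⌊(11 + 5)/10⌋ = 1; p/q = (1·35 + 23)/(1·3 + 2) = 58/5; p² − 135·q² = 3364 − 3375 = -11.
  k = 5: m = 5, d = 11, a = ⌊(11 + 5)/11⌋ = 1; p/q = (1·58 + 35)/(1·5 + 3) = 93/8; p² − 135·q² = 8649 − 8640 = 9.
  k = 6: m = 6, d = 9, a = ⌊(11 + 6)/9⌋ = 1; p/q = (1·93 + 58)/(1·8 + 5) = 151/13; p² − 135·q² = 22801 − 22815 = -14.
  k = 7: m = 3, d = 14, a = ⌊(11 + 3)/14⌋ = 1; p/q = (1·151 + 93)/(1·13 + 8) = 244/21; p² − 135·q² = 59536 − 59535 = 1.
  The first convergent with p² − 135·q² = 1 gives the fundamental solution (x₁, y₁) = (244, 21).
Step 2: Apply the recurrence (x_{n+1}, y_{n+1}) = (x₁x_n + 135y₁y_n, x₁y_n + y₁x_n) repeatedly.
  From (x_1, y_1) = (244, 21): x_2 = 244·244 + 135·21·21 = 119071; y_2 = 244·21 + 21·244 = 10248.
  From (x_2, y_2) = (119071, 10248): x_3 = 244·119071 + 135·21·10248 = 58106404; y_3 = 244·10248 + 21·119071 = 5001003.
  From (x_3, y_3) = (58106404, 5001003): x_4 = 244·58106404 + 135·21·5001003 = 28355806081; y_4 = 244·5001003 + 21·58106404 = 2440479216.
Step 3: Verify x_4² - 135·y_4² = 804051738503276578561 - 804051738503276578560 = 1 (should be 1). ✓

(x_1, y_1) = (244, 21); (x_4, y_4) = (28355806081, 2440479216).


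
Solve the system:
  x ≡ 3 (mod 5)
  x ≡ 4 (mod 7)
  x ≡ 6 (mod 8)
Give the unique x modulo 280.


Moduli 5, 7, 8 are pairwise coprime; by CRT there is a unique solution modulo M = 5 · 7 · 8 = 280.
Solve pairwise, accumulating the modulus:
  Start with x ≡ 3 (mod 5).
  Combine with x ≡ 4 (mod 7): since gcd(5, 7) = 1, we get a unique residue mod 35.
    Write x = 3 + 5·t and substitute into x ≡ 4 (mod 7): 5·t ≡ 4 − 3 = 1 (mod 7).
    The inverse of 5 mod 7 is 3 (since 5·3 = 15 = 2·7 + 1), so t ≡ 3·1 = 3 ≡ 3 (mod 7).
    Then x = 3 + 5·3 = 18, valid modulo lcm(5, 7) = 35: x ≡ 18 (mod 35).
  Combine with x ≡ 6 (mod 8): since gcd(35, 8) = 1, we get a unique residue mod 280.
    Write x = 18 + 35·t and substitute into x ≡ 6 (mod 8): 35·t ≡ 6 − 18 = -12 (mod 8).
    Reduce coefficients mod 8: 3·t ≡ 4 (mod 8).
    The inverse of 3 mod 8 is 3 (since 3·3 = 9 = 1·8 + 1), so t ≡ 3·4 = 12 ≡ 4 (mod 8).
    Then x = 18 + 35·4 = 158, valid modulo lcm(35, 8) = 280: x ≡ 158 (mod 280).
Verify: 158 mod 5 = 3 ✓, 158 mod 7 = 4 ✓, 158 mod 8 = 6 ✓.

x ≡ 158 (mod 280).


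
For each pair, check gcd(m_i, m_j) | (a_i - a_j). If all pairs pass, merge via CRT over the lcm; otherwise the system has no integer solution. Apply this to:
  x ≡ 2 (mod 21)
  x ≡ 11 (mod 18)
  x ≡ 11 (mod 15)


Moduli 21, 18, 15 are not pairwise coprime, so CRT works modulo lcm(m_i) when all pairwise compatibility conditions hold.
Pairwise compatibility: gcd(m_i, m_j) must divide a_i - a_j for every pair.
Merge one congruence at a time:
  Start: x ≡ 2 (mod 21).
  Combine with x ≡ 11 (mod 18): gcd(21, 18) = 3; 11 - 2 = 9, which IS divisible by 3, so compatible.
    Write x = 2 + 21·t and substitute into x ≡ 11 (mod 18): 21·t ≡ 11 − 2 = 9 (mod 18).
    Divide the congruence (and modulus) by g = 3: 7·t ≡ 3 (mod 6).
    Reduce coefficients mod 6: 1·t ≡ 3 (mod 6).
    So t ≡ 3 (mod 6).
    Then x = 2 + 21·3 = 65, valid modulo lcm(21, 18) = 126: x ≡ 65 (mod 126).
  Combine with x ≡ 11 (mod 15): gcd(126, 15) = 3; 11 - 65 = -54, which IS divisible by 3, so compatible.
    Write x = 65 + 126·t and substitute into x ≡ 11 (mod 15): 126·t ≡ 11 − 65 = -54 (mod 15).
    Divide the congruence (and modulus) by g = 3: 42·t ≡ -18 (mod 5).
    Reduce coefficients mod 5: 2·t ≡ 2 (mod 5).
    The inverse of 2 mod 5 is 3 (since 2·3 = 6 = 1·5 + 1), so t ≡ 3·2 = 6 ≡ 1 (mod 5).
    Then x = 65 + 126·1 = 191, valid modulo lcm(126, 15) = 630: x ≡ 191 (mod 630).
Verify: 191 mod 21 = 2, 191 mod 18 = 11, 191 mod 15 = 11.

x ≡ 191 (mod 630).


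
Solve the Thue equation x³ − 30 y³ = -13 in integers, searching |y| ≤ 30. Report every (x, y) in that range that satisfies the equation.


The equation is x³ - 30y³ = -13. For fixed y, x³ = 30·y³ − 13, so a solution requires the RHS to be a perfect cube.
Strategy: iterate y from -30 to 30, compute RHS = 30·y³ − 13, and check whether it is a (positive or negative) perfect cube.
Check small values of y:
  y = 0: RHS = -13 is not a perfect cube.
  y = 1: RHS = 17 is not a perfect cube.
  y = -1: RHS = -43 is not a perfect cube.
  y = 2: RHS = 227 is not a perfect cube.
  y = -2: RHS = -253 is not a perfect cube.
  y = 3: RHS = 797 is not a perfect cube.
  y = -3: RHS = -823 is not a perfect cube.
Continuing the search up to |y| = 30 finds no solutions either.
No (x, y) in the scanned range satisfies the equation.

No integer solutions with |y| ≤ 30.


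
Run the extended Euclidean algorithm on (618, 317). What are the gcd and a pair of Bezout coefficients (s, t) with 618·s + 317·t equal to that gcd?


Euclidean algorithm on (618, 317) — divide until remainder is 0:
  618 = 1 · 317 + 301
  317 = 1 · 301 + 16
  301 = 18 · 16 + 13
  16 = 1 · 13 + 3
  13 = 4 · 3 + 1
  3 = 3 · 1 + 0
gcd(618, 317) = 1.
Track Bezout coefficients alongside the remainders: start with r₀ = 618 = a·1 + b·0 (s = 1, t = 0) and r₁ = 317 = a·0 + b·1 (s = 0, t = 1); each new remainder r_{k+1} = r_{k-1} − q_k·r_k inherits s_{k+1} = s_{k-1} − q_k·s_k, t_{k+1} = t_{k-1} − q_k·t_k, so r_k = a·s_k + b·t_k at every step:
  q = 1: r = 301, s = 1 − 1·0 = 1, t = 0 − 1·1 = -1  (check: 618·1 + 317·(-1) = 301)
  q = 1: r = 16, s = 0 − 1·1 = -1, t = 1 − 1·(-1) = 2  (check: 618·(-1) + 317·2 = 16)
  q = 18: r = 13, s = 1 − 18·(-1) = 19, t = -1 − 18·2 = -37  (check: 618·19 + 317·(-37) = 13)
  q = 1: r = 3, s = -1 − 1·19 = -20, t = 2 − 1·(-37) = 39  (check: 618·(-20) + 317·39 = 3)
  q = 4: r = 1, s = 19 − 4·(-20) = 99, t = -37 − 4·39 = -193  (check: 618·99 + 317·(-193) = 1)
The row with r = 1 (the gcd) gives the Bezout coefficients s = 99, t = -193.
Result: 618 · (99) + 317 · (-193) = 1.

gcd(618, 317) = 1; s = 99, t = -193 (check: 618·99 + 317·(-193) = 1).


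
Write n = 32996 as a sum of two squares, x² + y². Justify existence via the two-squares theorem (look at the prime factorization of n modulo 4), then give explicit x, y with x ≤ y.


Step 1: Factor n = 32996 = 2^2 · 73 · 113.
Step 2: Check the mod-4 condition on each prime factor: 2 = 2 (special); 73 ≡ 1 (mod 4), exponent 1; 113 ≡ 1 (mod 4), exponent 1.
All primes ≡ 3 (mod 4) appear to even exponent (or don't appear), so by the two-squares theorem n IS expressible as a sum of two squares.
Step 3: Build a representation. Group n = k² · m with k = 2 and m = 73 · 113 = 8249 (a product of primes ≡ 1 (mod 4)); a representation of m scales to one of n via (k·x)² + (k·y)² = k²(x² + y²). Each prime p ≡ 1 (mod 4) is itself a sum of two squares; find a² by testing p − a² for a perfect square:
  73: 73 − 1² = 72, 73 − 2² = 69, 73 − 3² = 64 = 8² ⇒ 73 = 3² + 8².
  113: 113 − 1² = 112, 113 − 2² = 109, 113 − 3² = 104, 113 − 4² = 97, 113 − 5² = 88, 113 − 6² = 77, 113 − 7² = 64 = 8² ⇒ 113 = 7² + 8².
  Combine using the Brahmagupta–Fibonacci identity (a² + b²)(c² + d²) = (ac − bd)² + (ad + bc)² = (ac + bd)² + (ad − bc)²:
  73 · 113 = 8249: from (3² + 8²)(7² + 8²), take (3·7 − 8·8, 3·8 + 8·7) = (21 − 64, 24 + 56) = (-43, 80); dropping signs (only squares matter) gives (43, 80); check 43² + 80² = 1849 + 6400 = 8249 ✓.
  Scale by k = 2: (2·43, 2·80) = (86, 160).
Step 4: Order so x ≤ y and verify: 86² + 160² = 7396 + 25600 = 32996 = n. ✓

n = 32996 = 86² + 160² (one valid representation with x ≤ y).


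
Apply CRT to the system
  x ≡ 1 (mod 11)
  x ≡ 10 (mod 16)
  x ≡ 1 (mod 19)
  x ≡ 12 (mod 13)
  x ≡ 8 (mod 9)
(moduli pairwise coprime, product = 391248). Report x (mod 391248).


Product of moduli M = 11 · 16 · 19 · 13 · 9 = 391248.
Merge one congruence at a time:
  Start: x ≡ 1 (mod 11).
  Combine with x ≡ 10 (mod 16); new modulus lcm = 176.
    Write x = 1 + 11·t and substitute into x ≡ 10 (mod 16): 11·t ≡ 10 − 1 = 9 (mod 16).
    The inverse of 11 mod 16 is 3 (since 11·3 = 33 = 2·16 + 1), so t ≡ 3·9 = 27 ≡ 11 (mod 16).
    Then x = 1 + 11·11 = 122, valid modulo lcm(11, 16) = 176: x ≡ 122 (mod 176).
  Combine with x ≡ 1 (mod 19); new modulus lcm = 3344.
    Write x = 122 + 176·t and substitute into x ≡ 1 (mod 19): 176·t ≡ 1 − 122 = -121 (mod 19).
    Reduce coefficients mod 19: 5·t ≡ 12 (mod 19).
    The inverse of 5 mod 19 is 4 (since 5·4 = 20 = 1·19 + 1), so t ≡ 4·12 = 48 ≡ 10 (mod 19).
    Then x = 122 + 176·10 = 1882, valid modulo lcm(176, 19) = 3344: x ≡ 1882 (mod 3344).
  Combine with x ≡ 12 (mod 13); new modulus lcm = 43472.
    Write x = 1882 + 3344·t and substitute into x ≡ 12 (mod 13): 3344·t ≡ 12 − 1882 = -1870 (mod 13).
    Reduce coefficients mod 13: 3·t ≡ 2 (mod 13).
    The inverse of 3 mod 13 is 9 (since 3·9 = 27 = 2·13 + 1), so t ≡ 9·2 = 18 ≡ 5 (mod 13).
    Then x = 1882 + 3344·5 = 18602, valid modulo lcm(3344, 13) = 43472: x ≡ 18602 (mod 43472).
  Combine with x ≡ 8 (mod 9); new modulus lcm = 391248.
    Write x = 18602 + 43472·t and substitute into x ≡ 8 (mod 9): 43472·t ≡ 8 − 18602 = -18594 (mod 9).
    Reduce coefficients mod 9: 2·t ≡ 0 (mod 9).
    The inverse of 2 mod 9 is 5 (since 2·5 = 10 = 1·9 + 1), so t ≡ 5·0 = 0 ≡ 0 (mod 9).
    Then x = 18602 + 43472·0 = 18602, valid modulo lcm(43472, 9) = 391248: x ≡ 18602 (mod 391248).
Verify against each original: 18602 mod 11 = 1, 18602 mod 16 = 10, 18602 mod 19 = 1, 18602 mod 13 = 12, 18602 mod 9 = 8.

x ≡ 18602 (mod 391248).


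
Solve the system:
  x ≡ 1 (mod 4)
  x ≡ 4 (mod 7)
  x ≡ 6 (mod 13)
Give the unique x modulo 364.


Moduli 4, 7, 13 are pairwise coprime; by CRT there is a unique solution modulo M = 4 · 7 · 13 = 364.
Solve pairwise, accumulating the modulus:
  Start with x ≡ 1 (mod 4).
  Combine with x ≡ 4 (mod 7): since gcd(4, 7) = 1, we get a unique residue mod 28.
    Write x = 1 + 4·t and substitute into x ≡ 4 (mod 7): 4·t ≡ 4 − 1 = 3 (mod 7).
    The inverse of 4 mod 7 is 2 (since 4·2 = 8 = 1·7 + 1), so t ≡ 2·3 = 6 ≡ 6 (mod 7).
    Then x = 1 + 4·6 = 25, valid modulo lcm(4, 7) = 28: x ≡ 25 (mod 28).
  Combine with x ≡ 6 (mod 13): since gcd(28, 13) = 1, we get a unique residue mod 364.
    Write x = 25 + 28·t and substitute into x ≡ 6 (mod 13): 28·t ≡ 6 − 25 = -19 (mod 13).
    Reduce coefficients mod 13: 2·t ≡ 7 (mod 13).
    The inverse of 2 mod 13 is 7 (since 2·7 = 14 = 1·13 + 1), so t ≡ 7·7 = 49 ≡ 10 (mod 13).
    Then x = 25 + 28·10 = 305, valid modulo lcm(28, 13) = 364: x ≡ 305 (mod 364).
Verify: 305 mod 4 = 1 ✓, 305 mod 7 = 4 ✓, 305 mod 13 = 6 ✓.

x ≡ 305 (mod 364).


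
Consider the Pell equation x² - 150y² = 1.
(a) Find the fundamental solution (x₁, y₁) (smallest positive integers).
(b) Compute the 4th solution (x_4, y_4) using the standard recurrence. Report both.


Step 1: Find the fundamental solution (x₁, y₁) of x² - 150y² = 1.
  Expand √150 as a continued fraction. a₀ = ⌊√150⌋ = 12; iterate m_{k+1} = d_k·a_k − m_k, d_{k+1} = (150 − m_{k+1}²)/d_k, a_{k+1} = ⌊(a₀ + m_{k+1})/d_{k+1}⌋ (starting m₀ = 0, d₀ = 1), with convergents p_k = a_k·p_{k-1} + p_{k-2}, q_k = a_k·q_{k-1} + q_{k-2} (p₋₁ = 1, q₋₁ = 0):
  k = 0: a₀ = 12; p₀/q₀ = 12/1; p₀² − 150·q₀² = 144 − 150 = -6.
  k = 1: m = 12, d = 6, a = ⌊(12 + 12)/6⌋ = 4; p/q = (4·12 + 1)/(4·1 + 0) = 49/4; p² − 150·q² = 2401 − 2400 = 1.
  The first convergent with p² − 150·q² = 1 gives the fundamental solution (x₁, y₁) = (49, 4).
Step 2: Apply the recurrence (x_{n+1}, y_{n+1}) = (x₁x_n + 150y₁y_n, x₁y_n + y₁x_n) repeatedly.
  From (x_1, y_1) = (49, 4): x_2 = 49·49 + 150·4·4 = 4801; y_2 = 49·4 + 4·49 = 392.
  From (x_2, y_2) = (4801, 392): x_3 = 49·4801 + 150·4·392 = 470449; y_3 = 49·392 + 4·4801 = 38412.
  From (x_3, y_3) = (470449, 38412): x_4 = 49·470449 + 150·4·38412 = 46099201; y_4 = 49·38412 + 4·470449 = 3763984.
Step 3: Verify x_4² - 150·y_4² = 2125136332838401 - 2125136332838400 = 1 (should be 1). ✓

(x_1, y_1) = (49, 4); (x_4, y_4) = (46099201, 3763984).


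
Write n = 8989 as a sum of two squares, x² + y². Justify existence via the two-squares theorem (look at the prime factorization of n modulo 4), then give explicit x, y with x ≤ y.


Step 1: Factor n = 8989 = 89 · 101.
Step 2: Check the mod-4 condition on each prime factor: 89 ≡ 1 (mod 4), exponent 1; 101 ≡ 1 (mod 4), exponent 1.
All primes ≡ 3 (mod 4) appear to even exponent (or don't appear), so by the two-squares theorem n IS expressible as a sum of two squares.
Step 3: Build a representation. Here n = 89 · 101 is a product of primes ≡ 1 (mod 4). Each prime p ≡ 1 (mod 4) is itself a sum of two squares; find a² by testing p − a² for a perfect square:
  89: 89 − 1² = 88, 89 − 2² = 85, 89 − 3² = 80, 89 − 4² = 73, 89 − 5² = 64 = 8² ⇒ 89 = 5² + 8².
  101: 101 − 1² = 100 = 10² ⇒ 101 = 1² + 10².
  Combine using the Brahmagupta–Fibonacci identity (a² + b²)(c² + d²) = (ac − bd)² + (ad + bc)² = (ac + bd)² + (ad − bc)²:
  89 · 101 = 8989: from (5² + 8²)(1² + 10²), take (5·1 − 8·10, 5·10 + 8·1) = (5 − 80, 50 + 8) = (-75, 58); dropping signs (only squares matter) gives (75, 58); check 75² + 58² = 5625 + 3364 = 8989 ✓.
Step 4: Order so x ≤ y and verify: 58² + 75² = 3364 + 5625 = 8989 = n. ✓

n = 8989 = 58² + 75² (one valid representation with x ≤ y).


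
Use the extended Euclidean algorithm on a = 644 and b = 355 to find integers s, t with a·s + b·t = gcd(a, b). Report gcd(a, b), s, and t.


Euclidean algorithm on (644, 355) — divide until remainder is 0:
  644 = 1 · 355 + 289
  355 = 1 · 289 + 66
  289 = 4 · 66 + 25
  66 = 2 · 25 + 16
  25 = 1 · 16 + 9
  16 = 1 · 9 + 7
  9 = 1 · 7 + 2
  7 = 3 · 2 + 1
  2 = 2 · 1 + 0
gcd(644, 355) = 1.
Track Bezout coefficients alongside the remainders: start with r₀ = 644 = a·1 + b·0 (s = 1, t = 0) and r₁ = 355 = a·0 + b·1 (s = 0, t = 1); each new remainder r_{k+1} = r_{k-1} − q_k·r_k inherits s_{k+1} = s_{k-1} − q_k·s_k, t_{k+1} = t_{k-1} − q_k·t_k, so r_k = a·s_k + b·t_k at every step:
  q = 1: r = 289, s = 1 − 1·0 = 1, t = 0 − 1·1 = -1  (check: 644·1 + 355·(-1) = 289)
  q = 1: r = 66, s = 0 − 1·1 = -1, t = 1 − 1·(-1) = 2  (check: 644·(-1) + 355·2 = 66)
  q = 4: r = 25, s = 1 − 4·(-1) = 5, t = -1 − 4·2 = -9  (check: 644·5 + 355·(-9) = 25)
  q = 2: r = 16, s = -1 − 2·5 = -11, t = 2 − 2·(-9) = 20  (check: 644·(-11) + 355·20 = 16)
  q = 1: r = 9, s = 5 − 1·(-11) = 16, t = -9 − 1·20 = -29  (check: 644·16 + 355·(-29) = 9)
  q = 1: r = 7, s = -11 − 1·16 = -27, t = 20 − 1·(-29) = 49  (check: 644·(-27) + 355·49 = 7)
  q = 1: r = 2, s = 16 − 1·(-27) = 43, t = -29 − 1·49 = -78  (check: 644·43 + 355·(-78) = 2)
  q = 3: r = 1, s = -27 − 3·43 = -156, t = 49 − 3·(-78) = 283  (check: 644·(-156) + 355·283 = 1)
The row with r = 1 (the gcd) gives the Bezout coefficients s = -156, t = 283.
Result: 644 · (-156) + 355 · (283) = 1.

gcd(644, 355) = 1; s = -156, t = 283 (check: 644·(-156) + 355·283 = 1).


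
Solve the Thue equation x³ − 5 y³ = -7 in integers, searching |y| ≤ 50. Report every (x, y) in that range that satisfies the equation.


The equation is x³ - 5y³ = -7. For fixed y, x³ = 5·y³ − 7, so a solution requires the RHS to be a perfect cube.
Strategy: iterate y from -50 to 50, compute RHS = 5·y³ − 7, and check whether it is a (positive or negative) perfect cube.
Check small values of y:
  y = 0: RHS = -7 is not a perfect cube.
  y = 1: RHS = -2 is not a perfect cube.
  y = -1: RHS = -12 is not a perfect cube.
  y = 2: RHS = 33 is not a perfect cube.
  y = -2: RHS = -47 is not a perfect cube.
  y = 3: RHS = 128 is not a perfect cube.
  y = -3: RHS = -142 is not a perfect cube.
Continuing the search up to |y| = 50 finds no solutions either.
No (x, y) in the scanned range satisfies the equation.

No integer solutions with |y| ≤ 50.


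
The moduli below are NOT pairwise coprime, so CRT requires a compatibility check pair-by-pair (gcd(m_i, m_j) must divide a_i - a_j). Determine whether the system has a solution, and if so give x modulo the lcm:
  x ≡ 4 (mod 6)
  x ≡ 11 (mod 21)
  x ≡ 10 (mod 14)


Moduli 6, 21, 14 are not pairwise coprime, so CRT works modulo lcm(m_i) when all pairwise compatibility conditions hold.
Pairwise compatibility: gcd(m_i, m_j) must divide a_i - a_j for every pair.
Merge one congruence at a time:
  Start: x ≡ 4 (mod 6).
  Combine with x ≡ 11 (mod 21): gcd(6, 21) = 3, and 11 - 4 = 7 is NOT divisible by 3.
    ⇒ system is inconsistent (no integer solution).

No solution (the system is inconsistent).


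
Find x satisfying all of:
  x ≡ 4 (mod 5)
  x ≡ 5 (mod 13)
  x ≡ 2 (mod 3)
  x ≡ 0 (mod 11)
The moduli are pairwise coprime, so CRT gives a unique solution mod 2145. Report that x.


Product of moduli M = 5 · 13 · 3 · 11 = 2145.
Merge one congruence at a time:
  Start: x ≡ 4 (mod 5).
  Combine with x ≡ 5 (mod 13); new modulus lcm = 65.
    Write x = 4 + 5·t and substitute into x ≡ 5 (mod 13): 5·t ≡ 5 − 4 = 1 (mod 13).
    The inverse of 5 mod 13 is 8 (since 5·8 = 40 = 3·13 + 1), so t ≡ 8·1 = 8 ≡ 8 (mod 13).
    Then x = 4 + 5·8 = 44, valid modulo lcm(5, 13) = 65: x ≡ 44 (mod 65).
  Combine with x ≡ 2 (mod 3); new modulus lcm = 195.
    Write x = 44 + 65·t and substitute into x ≡ 2 (mod 3): 65·t ≡ 2 − 44 = -42 (mod 3).
    Reduce coefficients mod 3: 2·t ≡ 0 (mod 3).
    The inverse of 2 mod 3 is 2 (since 2·2 = 4 = 1·3 + 1), so t ≡ 2·0 = 0 ≡ 0 (mod 3).
    Then x = 44 + 65·0 = 44, valid modulo lcm(65, 3) = 195: x ≡ 44 (mod 195).
  Combine with x ≡ 0 (mod 11); new modulus lcm = 2145.
    Write x = 44 + 195·t and substitute into x ≡ 0 (mod 11): 195·t ≡ 0 − 44 = -44 (mod 11).
    Reduce coefficients mod 11: 8·t ≡ 0 (mod 11).
    The inverse of 8 mod 11 is 7 (since 8·7 = 56 = 5·11 + 1), so t ≡ 7·0 = 0 ≡ 0 (mod 11).
    Then x = 44 + 195·0 = 44, valid modulo lcm(195, 11) = 2145: x ≡ 44 (mod 2145).
Verify against each original: 44 mod 5 = 4, 44 mod 13 = 5, 44 mod 3 = 2, 44 mod 11 = 0.

x ≡ 44 (mod 2145).


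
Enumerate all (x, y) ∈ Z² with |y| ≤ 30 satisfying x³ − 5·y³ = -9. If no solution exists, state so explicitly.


The equation is x³ - 5y³ = -9. For fixed y, x³ = 5·y³ − 9, so a solution requires the RHS to be a perfect cube.
Strategy: iterate y from -30 to 30, compute RHS = 5·y³ − 9, and check whether it is a (positive or negative) perfect cube.
Check small values of y:
  y = 0: RHS = -9 is not a perfect cube.
  y = 1: RHS = -4 is not a perfect cube.
  y = -1: RHS = -14 is not a perfect cube.
  y = 2: RHS = 31 is not a perfect cube.
  y = -2: RHS = -49 is not a perfect cube.
  y = 3: RHS = 126 is not a perfect cube.
  y = -3: RHS = -144 is not a perfect cube.
Continuing the search up to |y| = 30 finds no solutions either.
No (x, y) in the scanned range satisfies the equation.

No integer solutions with |y| ≤ 30.


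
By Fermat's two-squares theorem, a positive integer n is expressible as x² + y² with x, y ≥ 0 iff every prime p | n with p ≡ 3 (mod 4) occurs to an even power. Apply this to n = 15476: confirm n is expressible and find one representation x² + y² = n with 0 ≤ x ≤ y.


Step 1: Factor n = 15476 = 2^2 · 53 · 73.
Step 2: Check the mod-4 condition on each prime factor: 2 = 2 (special); 53 ≡ 1 (mod 4), exponent 1; 73 ≡ 1 (mod 4), exponent 1.
All primes ≡ 3 (mod 4) appear to even exponent (or don't appear), so by the two-squares theorem n IS expressible as a sum of two squares.
Step 3: Build a representation. Group n = k² · m with k = 2 and m = 53 · 73 = 3869 (a product of primes ≡ 1 (mod 4)); a representation of m scales to one of n via (k·x)² + (k·y)² = k²(x² + y²). Each prime p ≡ 1 (mod 4) is itself a sum of two squares; find a² by testing p − a² for a perfect square:
  53: 53 − 1² = 52, 53 − 2² = 49 = 7² ⇒ 53 = 2² + 7².
  73: 73 − 1² = 72, 73 − 2² = 69, 73 − 3² = 64 = 8² ⇒ 73 = 3² + 8².
  Combine using the Brahmagupta–Fibonacci identity (a² + b²)(c² + d²) = (ac − bd)² + (ad + bc)² = (ac + bd)² + (ad − bc)²:
  53 · 73 = 3869: from (2² + 7²)(3² + 8²), take (2·3 − 7·8, 2·8 + 7·3) = (6 − 56, 16 + 21) = (-50, 37); dropping signs (only squares matter) gives (50, 37); check 50² + 37² = 2500 + 1369 = 3869 ✓.
  Scale by k = 2: (2·50, 2·37) = (100, 74).
Step 4: Order so x ≤ y and verify: 74² + 100² = 5476 + 10000 = 15476 = n. ✓

n = 15476 = 74² + 100² (one valid representation with x ≤ y).


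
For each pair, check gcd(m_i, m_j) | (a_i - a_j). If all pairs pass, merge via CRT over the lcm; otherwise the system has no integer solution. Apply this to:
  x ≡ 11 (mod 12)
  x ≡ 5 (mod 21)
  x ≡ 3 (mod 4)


Moduli 12, 21, 4 are not pairwise coprime, so CRT works modulo lcm(m_i) when all pairwise compatibility conditions hold.
Pairwise compatibility: gcd(m_i, m_j) must divide a_i - a_j for every pair.
Merge one congruence at a time:
  Start: x ≡ 11 (mod 12).
  Combine with x ≡ 5 (mod 21): gcd(12, 21) = 3; 5 - 11 = -6, which IS divisible by 3, so compatible.
    Write x = 11 + 12·t and substitute into x ≡ 5 (mod 21): 12·t ≡ 5 − 11 = -6 (mod 21).
    Divide the congruence (and modulus) by g = 3: 4·t ≡ -2 (mod 7).
    Reduce coefficients mod 7: 4·t ≡ 5 (mod 7).
    The inverse of 4 mod 7 is 2 (since 4·2 = 8 = 1·7 + 1), so t ≡ 2·5 = 10 ≡ 3 (mod 7).
    Then x = 11 + 12·3 = 47, valid modulo lcm(12, 21) = 84: x ≡ 47 (mod 84).
  Combine with x ≡ 3 (mod 4): gcd(84, 4) = 4; 3 - 47 = -44, which IS divisible by 4, so compatible.
    Write x = 47 + 84·t and substitute into x ≡ 3 (mod 4): 84·t ≡ 3 − 47 = -44 (mod 4).
    Divide the congruence (and modulus) by g = 4: 21·t ≡ -11 (mod 1).
    Modulo 1 every t works; take t = 0.
    Then x = 47 + 84·0 = 47, valid modulo lcm(84, 4) = 84: x ≡ 47 (mod 84).
Verify: 47 mod 12 = 11, 47 mod 21 = 5, 47 mod 4 = 3.

x ≡ 47 (mod 84).


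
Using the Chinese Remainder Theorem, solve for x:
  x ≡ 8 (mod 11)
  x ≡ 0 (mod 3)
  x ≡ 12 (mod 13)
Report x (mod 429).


Moduli 11, 3, 13 are pairwise coprime; by CRT there is a unique solution modulo M = 11 · 3 · 13 = 429.
Solve pairwise, accumulating the modulus:
  Start with x ≡ 8 (mod 11).
  Combine with x ≡ 0 (mod 3): since gcd(11, 3) = 1, we get a unique residue mod 33.
    Write x = 8 + 11·t and substitute into x ≡ 0 (mod 3): 11·t ≡ 0 − 8 = -8 (mod 3).
    Reduce coefficients mod 3: 2·t ≡ 1 (mod 3).
    The inverse of 2 mod 3 is 2 (since 2·2 = 4 = 1·3 + 1), so t ≡ 2·1 = 2 ≡ 2 (mod 3).
    Then x = 8 + 11·2 = 30, valid modulo lcm(11, 3) = 33: x ≡ 30 (mod 33).
  Combine with x ≡ 12 (mod 13): since gcd(33, 13) = 1, we get a unique residue mod 429.
    Write x = 30 + 33·t and substitute into x ≡ 12 (mod 13): 33·t ≡ 12 − 30 = -18 (mod 13).
    Reduce coefficients mod 13: 7·t ≡ 8 (mod 13).
    The inverse of 7 mod 13 is 2 (since 7·2 = 14 = 1·13 + 1), so t ≡ 2·8 = 16 ≡ 3 (mod 13).
    Then x = 30 + 33·3 = 129, valid modulo lcm(33, 13) = 429: x ≡ 129 (mod 429).
Verify: 129 mod 11 = 8 ✓, 129 mod 3 = 0 ✓, 129 mod 13 = 12 ✓.

x ≡ 129 (mod 429).


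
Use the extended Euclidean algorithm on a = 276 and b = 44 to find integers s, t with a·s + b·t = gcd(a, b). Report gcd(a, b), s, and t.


Euclidean algorithm on (276, 44) — divide until remainder is 0:
  276 = 6 · 44 + 12
  44 = 3 · 12 + 8
  12 = 1 · 8 + 4
  8 = 2 · 4 + 0
gcd(276, 44) = 4.
Track Bezout coefficients alongside the remainders: start with r₀ = 276 = a·1 + b·0 (s = 1, t = 0) and r₁ = 44 = a·0 + b·1 (s = 0, t = 1); each new remainder r_{k+1} = r_{k-1} − q_k·r_k inherits s_{k+1} = s_{k-1} − q_k·s_k, t_{k+1} = t_{k-1} − q_k·t_k, so r_k = a·s_k + b·t_k at every step:
  q = 6: r = 12, s = 1 − 6·0 = 1, t = 0 − 6·1 = -6  (check: 276·1 + 44·(-6) = 12)
  q = 3: r = 8, s = 0 − 3·1 = -3, t = 1 − 3·(-6) = 19  (check: 276·(-3) + 44·19 = 8)
  q = 1: r = 4, s = 1 − 1·(-3) = 4, t = -6 − 1·19 = -25  (check: 276·4 + 44·(-25) = 4)
The row with r = 4 (the gcd) gives the Bezout coefficients s = 4, t = -25.
Result: 276 · (4) + 44 · (-25) = 4.

gcd(276, 44) = 4; s = 4, t = -25 (check: 276·4 + 44·(-25) = 4).


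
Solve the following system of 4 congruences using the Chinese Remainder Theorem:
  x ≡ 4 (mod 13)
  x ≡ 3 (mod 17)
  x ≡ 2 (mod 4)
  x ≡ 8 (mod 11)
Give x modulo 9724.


Product of moduli M = 13 · 17 · 4 · 11 = 9724.
Merge one congruence at a time:
  Start: x ≡ 4 (mod 13).
  Combine with x ≡ 3 (mod 17); new modulus lcm = 221.
    Write x = 4 + 13·t and substitute into x ≡ 3 (mod 17): 13·t ≡ 3 − 4 = -1 (mod 17).
    Reduce coefficients mod 17: 13·t ≡ 16 (mod 17).
    The inverse of 13 mod 17 is 4 (since 13·4 = 52 = 3·17 + 1), so t ≡ 4·16 = 64 ≡ 13 (mod 17).
    Then x = 4 + 13·13 = 173, valid modulo lcm(13, 17) = 221: x ≡ 173 (mod 221).
  Combine with x ≡ 2 (mod 4); new modulus lcm = 884.
    Write x = 173 + 221·t and substitute into x ≡ 2 (mod 4): 221·t ≡ 2 − 173 = -171 (mod 4).
    Reduce coefficients mod 4: 1·t ≡ 1 (mod 4).
    So t ≡ 1 (mod 4).
    Then x = 173 + 221·1 = 394, valid modulo lcm(221, 4) = 884: x ≡ 394 (mod 884).
  Combine with x ≡ 8 (mod 11); new modulus lcm = 9724.
    Write x = 394 + 884·t and substitute into x ≡ 8 (mod 11): 884·t ≡ 8 − 394 = -386 (mod 11).
    Reduce coefficients mod 11: 4·t ≡ 10 (mod 11).
    The inverse of 4 mod 11 is 3 (since 4·3 = 12 = 1·11 + 1), so t ≡ 3·10 = 30 ≡ 8 (mod 11).
    Then x = 394 + 884·8 = 7466, valid modulo lcm(884, 11) = 9724: x ≡ 7466 (mod 9724).
Verify against each original: 7466 mod 13 = 4, 7466 mod 17 = 3, 7466 mod 4 = 2, 7466 mod 11 = 8.

x ≡ 7466 (mod 9724).


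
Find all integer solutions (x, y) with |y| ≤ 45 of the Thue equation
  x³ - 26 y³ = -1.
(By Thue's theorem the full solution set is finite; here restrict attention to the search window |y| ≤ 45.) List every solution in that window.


The equation is x³ - 26y³ = -1. For fixed y, x³ = 26·y³ − 1, so a solution requires the RHS to be a perfect cube.
Strategy: iterate y from -45 to 45, compute RHS = 26·y³ − 1, and check whether it is a (positive or negative) perfect cube.
Check small values of y:
  y = 0: RHS = -1 = (-1)³ ⇒ x = -1 works.
  y = 1: RHS = 25 is not a perfect cube.
  y = -1: RHS = -27 = (-3)³ ⇒ x = -3 works.
  y = 2: RHS = 207 is not a perfect cube.
  y = -2: RHS = -209 is not a perfect cube.
  y = 3: RHS = 701 is not a perfect cube.
  y = -3: RHS = -703 is not a perfect cube.
Continuing the search up to |y| = 45 finds no further solutions beyond those listed.
Collected solutions: (-1, 0), (-3, -1).

Solutions (with |y| ≤ 45): (-1, 0), (-3, -1).
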